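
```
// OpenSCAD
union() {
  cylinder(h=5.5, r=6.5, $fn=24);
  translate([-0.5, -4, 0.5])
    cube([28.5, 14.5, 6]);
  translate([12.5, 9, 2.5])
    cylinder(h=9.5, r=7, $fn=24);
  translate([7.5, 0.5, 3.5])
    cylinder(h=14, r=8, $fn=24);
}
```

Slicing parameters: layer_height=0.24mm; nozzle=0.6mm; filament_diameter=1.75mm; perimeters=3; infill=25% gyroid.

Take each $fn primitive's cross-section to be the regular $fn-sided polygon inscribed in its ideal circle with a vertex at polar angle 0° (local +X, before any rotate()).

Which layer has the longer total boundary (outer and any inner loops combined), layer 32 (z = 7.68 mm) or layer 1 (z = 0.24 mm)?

layer 32 (z = 7.68 mm)

Layer 32 (z = 7.68): the cylinder is not intersected at this z (z outside [0, 5.5]); the cube at (-0.5, -4) does not reach this height (z outside [0.5, 6.5]); the cylinder at (12.5, 9): section is a regular 24-gon, circumradius r=7 (perimeter = 2·24·7.000·sin(180°/24) = 43.86 mm); the r=8 cylinder at (7.5, 0.5) contributes a regular 24-gon of circumradius 8 (perimeter = 2·24·8.000·sin(180°/24) = 50.12 mm); Combining (union): the regions partially overlap (shared area 39.03 mm²), so the edge portions inside another operand are dropped and the merged outline is re-measured after clipping — boundary = 68.65 mm. So its perimeter = 68.65 mm. Layer 1 (z = 0.24): the r=6.5 cylinder contributes a regular 24-gon of circumradius 6.5 (perimeter = 2·24·6.500·sin(180°/24) = 40.72 mm); the cube at (-0.5, -4) is absent (z outside [0.5, 6.5]); the cylinder at (12.5, 9) is absent (z outside [2.5, 12]); the cylinder at (7.5, 0.5) does not reach this height (z outside [3.5, 17.5]); Combining (union): only the r=6.5 cylinder is present, so the union is just that shape — boundary = 40.72 mm. So its perimeter = 40.72 mm. Layer 32 is larger (68.65 vs 40.72 mm).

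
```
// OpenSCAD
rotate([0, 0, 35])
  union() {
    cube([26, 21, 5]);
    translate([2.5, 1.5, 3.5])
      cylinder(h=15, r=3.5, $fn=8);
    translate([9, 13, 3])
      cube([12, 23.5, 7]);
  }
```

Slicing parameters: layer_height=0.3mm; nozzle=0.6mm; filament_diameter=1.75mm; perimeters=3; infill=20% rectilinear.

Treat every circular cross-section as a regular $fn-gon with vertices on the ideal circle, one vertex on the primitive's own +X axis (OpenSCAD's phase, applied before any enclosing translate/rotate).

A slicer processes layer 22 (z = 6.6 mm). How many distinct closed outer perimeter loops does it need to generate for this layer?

2

At z = 6.6 mm: the cube does not reach this height (z outside [0, 5]); the r=3.5 cylinder at (2.5, 1.5) gives a regular 8-gon of circumradius 3.5 (constant along its height); the cube at (9, 13) (footprint 12×23.5) is included at this height; Combining (union): the 2 present regions are separate (no shared area or edge), so areas and boundary lengths simply add and each stays a separate island — 2 connected regions; (whole slice rotated 35° about Z — lengths, areas and connectivity unchanged). The result has 2 disconnected regions.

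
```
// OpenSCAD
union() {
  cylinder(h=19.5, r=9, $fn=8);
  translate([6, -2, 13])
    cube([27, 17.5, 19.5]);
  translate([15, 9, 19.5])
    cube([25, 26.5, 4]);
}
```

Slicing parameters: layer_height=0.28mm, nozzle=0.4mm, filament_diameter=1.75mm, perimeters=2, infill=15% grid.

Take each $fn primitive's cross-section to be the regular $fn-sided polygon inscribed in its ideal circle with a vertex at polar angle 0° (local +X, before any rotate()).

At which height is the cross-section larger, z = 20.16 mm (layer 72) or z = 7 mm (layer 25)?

layer 72 (z = 20.16 mm)

Layer 72 (z = 20.16): the cylinder is not intersected at this z (z outside [0, 19.5]); the 27×17.5 cube at (6, -2) contributes its full rectangle (area 472.50 mm²); the 25×26.5 cube at (15, 9) contributes its full rectangle (area 662.50 mm²); Combining (union): the regions partially overlap — summed areas 1135.00 mm² minus the doubly-counted overlap 117.00 mm² gives 1018.00 mm² — area = 1018.00 mm². So its area = 1018.00 mm². Layer 25 (z = 7): the r=9 cylinder contributes a regular 8-gon of circumradius 9 (area = (8/2)·9.000²·sin(360°/8) = 229.10 mm²); the cube at (6, -2) is not intersected at this z (z outside [13, 32.5]); the cube at (15, 9) does not reach this height (z outside [19.5, 23.5]); Merging all regions: only the r=9 cylinder is present, so the union is just that shape — area = 229.10 mm². So its area = 229.10 mm². Layer 72 is larger (1018.00 vs 229.10 mm²).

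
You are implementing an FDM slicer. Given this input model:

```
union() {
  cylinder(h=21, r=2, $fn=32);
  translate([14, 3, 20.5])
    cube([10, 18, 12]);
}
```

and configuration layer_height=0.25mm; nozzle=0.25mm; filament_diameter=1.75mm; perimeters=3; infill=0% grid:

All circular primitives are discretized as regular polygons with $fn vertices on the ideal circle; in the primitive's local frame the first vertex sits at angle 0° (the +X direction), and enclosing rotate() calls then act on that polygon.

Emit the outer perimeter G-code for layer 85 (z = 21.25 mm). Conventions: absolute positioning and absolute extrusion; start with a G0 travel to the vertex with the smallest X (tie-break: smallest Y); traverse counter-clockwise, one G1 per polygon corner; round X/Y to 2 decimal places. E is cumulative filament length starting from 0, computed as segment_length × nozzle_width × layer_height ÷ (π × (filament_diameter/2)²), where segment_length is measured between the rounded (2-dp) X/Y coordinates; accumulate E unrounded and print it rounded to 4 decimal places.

G0 X14.00 Y3.00 Z21.25
G1 X24.00 Y3.00 E0.2598
G1 X24.00 Y21.00 E0.7276
G1 X14.00 Y21.00 E0.9874
G1 X14.00 Y3.00 E1.4551

At z = 21.25 mm: the cylinder is absent (z outside [0, 21]); the cube at (14, 3) is present — its section is the full 10×18 rectangle; Merging all regions: only the 10×18 cube at (14, 3) is present, so the union is just that shape — 1 connected region. The outline is a single polygon with 4 vertices. Extrusion per mm of travel: 0.25 × 0.25 / (π × 0.875²) = 0.025984. Accumulating E over each segment gives final E = 1.4551.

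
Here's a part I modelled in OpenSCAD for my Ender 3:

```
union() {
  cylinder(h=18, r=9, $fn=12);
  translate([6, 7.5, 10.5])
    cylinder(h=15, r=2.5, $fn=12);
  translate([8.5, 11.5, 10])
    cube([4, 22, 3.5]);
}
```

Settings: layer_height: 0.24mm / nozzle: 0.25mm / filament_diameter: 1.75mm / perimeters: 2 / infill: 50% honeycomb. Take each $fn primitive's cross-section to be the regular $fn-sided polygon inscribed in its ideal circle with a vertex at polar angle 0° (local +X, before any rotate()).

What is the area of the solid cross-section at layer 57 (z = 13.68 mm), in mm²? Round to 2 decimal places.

256.70 mm²

At z = 13.68 mm: the r=9 cylinder gives a regular 12-gon of circumradius 9 (constant along its height) (area = (12/2)·9.000²·sin(360°/12) = 243.00 mm²); the cylinder at (6, 7.5): section is a regular 12-gon, circumradius r=2.5 (area = (12/2)·2.500²·sin(360°/12) = 18.75 mm²); the cube at (8.5, 11.5) does not reach this height (z outside [10, 13.5]); Combining (union): the regions partially overlap — summed areas 261.75 mm² minus the doubly-counted overlap 5.05 mm² gives 256.70 mm² — area = 256.70 mm². Overall, the cross-section is a single solid region. Net area = 256.70 mm².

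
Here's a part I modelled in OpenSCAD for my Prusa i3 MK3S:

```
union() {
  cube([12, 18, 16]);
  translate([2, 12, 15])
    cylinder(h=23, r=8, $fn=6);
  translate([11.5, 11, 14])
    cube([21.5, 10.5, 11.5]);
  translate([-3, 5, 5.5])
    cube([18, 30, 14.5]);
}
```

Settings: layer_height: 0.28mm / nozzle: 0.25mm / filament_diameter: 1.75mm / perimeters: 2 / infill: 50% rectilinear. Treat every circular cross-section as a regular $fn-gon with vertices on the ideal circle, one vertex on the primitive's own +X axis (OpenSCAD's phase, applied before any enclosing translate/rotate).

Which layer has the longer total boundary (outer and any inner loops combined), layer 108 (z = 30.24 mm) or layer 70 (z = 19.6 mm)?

layer 70 (z = 19.6 mm)

Layer 108 (z = 30.24): the cube is absent (z outside [0, 16]); the r=8 cylinder at (2, 12) contributes a regular 6-gon of circumradius 8 (perimeter = 2·6·8.000·sin(180°/6) = 48.00 mm); the cube at (11.5, 11) is absent (z outside [14, 25.5]); the cube at (-3, 5) is not intersected at this z (z outside [5.5, 20]); Merging all regions: only the r=8 cylinder at (2, 12) is present, so the union is just that shape — boundary = 48.00 mm. So its perimeter = 48.00 mm. Layer 70 (z = 19.6): the cube is not intersected at this z (z outside [0, 16]); the cylinder at (2, 12): section is a regular 6-gon, circumradius r=8 (perimeter = 2·6·8.000·sin(180°/6) = 48.00 mm); the cube at (11.5, 11) is present — its section is the full 21.5×10.5 rectangle (perimeter 64.00 mm); the cube at (-3, 5) (footprint 18×30) is included at this height (perimeter 96.00 mm); Combining (union): the regions partially overlap (shared area 187.44 mm²), so the edge portions inside another operand are dropped and the merged outline is re-measured after clipping — boundary = 133.61 mm. So its perimeter = 133.61 mm. Layer 70 is larger (133.61 vs 48.00 mm).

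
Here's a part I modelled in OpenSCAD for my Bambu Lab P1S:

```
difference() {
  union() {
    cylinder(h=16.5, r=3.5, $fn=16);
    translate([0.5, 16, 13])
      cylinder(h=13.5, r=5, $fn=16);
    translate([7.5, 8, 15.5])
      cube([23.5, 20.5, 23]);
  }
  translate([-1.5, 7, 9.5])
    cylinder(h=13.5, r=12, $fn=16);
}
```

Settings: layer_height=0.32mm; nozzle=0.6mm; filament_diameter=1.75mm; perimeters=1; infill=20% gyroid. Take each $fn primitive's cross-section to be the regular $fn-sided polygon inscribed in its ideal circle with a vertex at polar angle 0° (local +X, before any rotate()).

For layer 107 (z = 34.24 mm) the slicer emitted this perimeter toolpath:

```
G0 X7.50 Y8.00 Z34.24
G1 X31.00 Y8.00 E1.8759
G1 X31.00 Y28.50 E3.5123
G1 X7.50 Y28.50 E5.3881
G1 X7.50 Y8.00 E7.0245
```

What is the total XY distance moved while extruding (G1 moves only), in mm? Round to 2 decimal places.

Sum the Euclidean lengths of each G1 segment: total = 88.00 mm.

88.00 mm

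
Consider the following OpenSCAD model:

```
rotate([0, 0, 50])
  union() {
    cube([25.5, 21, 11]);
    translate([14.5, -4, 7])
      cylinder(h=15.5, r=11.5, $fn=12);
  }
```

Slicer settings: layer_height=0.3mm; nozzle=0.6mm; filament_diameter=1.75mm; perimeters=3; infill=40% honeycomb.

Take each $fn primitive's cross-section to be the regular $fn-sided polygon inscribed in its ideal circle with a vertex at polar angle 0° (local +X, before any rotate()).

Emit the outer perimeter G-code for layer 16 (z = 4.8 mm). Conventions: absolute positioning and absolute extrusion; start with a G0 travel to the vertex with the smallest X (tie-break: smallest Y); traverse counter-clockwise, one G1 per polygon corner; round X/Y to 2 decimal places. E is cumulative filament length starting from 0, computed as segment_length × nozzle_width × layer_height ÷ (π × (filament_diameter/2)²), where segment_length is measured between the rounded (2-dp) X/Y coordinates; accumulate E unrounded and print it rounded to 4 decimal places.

G0 X-16.09 Y13.50 Z4.80
G1 X0.00 Y0.00 E1.5718
G1 X16.39 Y19.53 E3.4798
G1 X0.30 Y33.03 E5.0516
G1 X-16.09 Y13.50 E6.9596

At z = 4.8 mm: the cube is present — its section is the full 25.5×21 rectangle; the cylinder at (14.5, -4) is not intersected at this z (z outside [7, 22.5]); Taking the union: only the 25.5×21 cube is present, so the union is just that shape — 1 connected region; (whole slice rotated 50° about Z — lengths, areas and connectivity unchanged). The outline is a single polygon with 4 vertices. Extrusion per mm of travel: 0.6 × 0.3 / (π × 0.875²) = 0.074835. Accumulating E over each segment gives final E = 6.9596.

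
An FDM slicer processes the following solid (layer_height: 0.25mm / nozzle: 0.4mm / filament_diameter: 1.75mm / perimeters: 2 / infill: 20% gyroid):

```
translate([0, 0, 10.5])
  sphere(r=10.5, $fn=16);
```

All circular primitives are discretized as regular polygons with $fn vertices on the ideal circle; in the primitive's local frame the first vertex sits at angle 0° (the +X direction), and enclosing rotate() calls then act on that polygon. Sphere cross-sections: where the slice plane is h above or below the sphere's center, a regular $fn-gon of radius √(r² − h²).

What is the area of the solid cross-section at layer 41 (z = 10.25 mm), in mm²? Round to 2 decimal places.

At z = 10.25 mm: the sphere: section is a regular 16-gon, circumradius = √(r²−h²) = √(10.5²−0.25²) = 10.497 (area = (16/2)·10.497²·sin(360°/16) = 337.34 mm²). Overall, the cross-section is a single solid region. Net area = 337.34 mm².

337.34 mm²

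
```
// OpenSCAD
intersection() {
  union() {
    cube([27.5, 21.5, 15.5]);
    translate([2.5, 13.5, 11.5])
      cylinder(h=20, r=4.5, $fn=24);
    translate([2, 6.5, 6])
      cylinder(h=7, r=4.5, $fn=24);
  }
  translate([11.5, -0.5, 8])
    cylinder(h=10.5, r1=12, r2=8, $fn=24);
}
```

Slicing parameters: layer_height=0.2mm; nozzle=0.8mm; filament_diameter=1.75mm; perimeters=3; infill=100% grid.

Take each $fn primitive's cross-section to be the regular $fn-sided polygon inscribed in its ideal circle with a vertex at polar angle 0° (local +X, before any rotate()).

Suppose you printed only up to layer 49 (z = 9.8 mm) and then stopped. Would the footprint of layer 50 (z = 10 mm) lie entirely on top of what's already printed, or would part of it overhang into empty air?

Compare the two slices. At z = 9.8: the 27.5×21.5 cube contributes its full rectangle (area 591.25 mm²); the cylinder at (2.5, 13.5) is not intersected at this z (z outside [11.5, 31.5]); the r=4.5 cylinder at (2, 6.5) contributes a regular 24-gon of circumradius 4.5 (area = (24/2)·4.500²·sin(360°/24) = 62.89 mm²); Taking the union: the regions partially overlap — summed areas 654.14 mm² minus the doubly-counted overlap 48.72 mm² gives 605.42 mm² — area = 605.42 mm²; the cone at (11.5, -0.5) contributes a regular 24-gon of circumradius 11.314 (interpolated between r1=12 and r2=8 at t=0.171) (area = (24/2)·11.314²·sin(360°/24) = 397.59 mm²); Keeping only the common overlap: the cone at (11.5, -0.5) partially overlaps the result so far; clipping to the common part keeps 187.51 mm² — area = 187.51 mm². At z = 10: the 27.5×21.5 cube contributes its full rectangle (area 591.25 mm²); the cylinder at (2.5, 13.5) is absent (z outside [11.5, 31.5]); the r=4.5 cylinder at (2, 6.5) gives a regular 24-gon of circumradius 4.5 (constant along its height) (area = (24/2)·4.500²·sin(360°/24) = 62.89 mm²); Combining (union): the regions partially overlap — summed areas 654.14 mm² minus the doubly-counted overlap 48.72 mm² gives 605.42 mm² — area = 605.42 mm²; the cone at (11.5, -0.5) contributes a regular 24-gon of circumradius 11.238 (interpolated between r1=12 and r2=8 at t=0.190) (area = (24/2)·11.238²·sin(360°/24) = 392.25 mm²); Taking the intersection: the cone at (11.5, -0.5) partially overlaps the result so far; clipping to the common part keeps 184.92 mm² — area = 184.92 mm². Checking containment: the cross-section at z = 10 is a subset of the cross-section at z = 9.8.

entirely on top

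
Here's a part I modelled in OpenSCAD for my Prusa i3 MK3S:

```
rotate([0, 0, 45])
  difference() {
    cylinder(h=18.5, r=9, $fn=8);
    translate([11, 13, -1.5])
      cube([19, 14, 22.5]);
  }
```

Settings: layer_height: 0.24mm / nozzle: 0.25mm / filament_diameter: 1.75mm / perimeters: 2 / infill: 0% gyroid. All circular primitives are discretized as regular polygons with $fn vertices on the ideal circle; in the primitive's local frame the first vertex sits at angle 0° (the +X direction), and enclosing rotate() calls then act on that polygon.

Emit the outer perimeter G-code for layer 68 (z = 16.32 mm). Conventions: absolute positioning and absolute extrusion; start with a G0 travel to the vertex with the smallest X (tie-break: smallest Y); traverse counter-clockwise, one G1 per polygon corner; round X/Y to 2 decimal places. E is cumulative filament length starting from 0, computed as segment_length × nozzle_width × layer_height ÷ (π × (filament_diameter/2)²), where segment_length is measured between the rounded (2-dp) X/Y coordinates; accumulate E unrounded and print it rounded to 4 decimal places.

At z = 16.32 mm: the cylinder: section is a regular 8-gon, circumradius r=9; the 19×14 cube at (11, 13) contributes its full rectangle; Taking the first minus the rest: starting from the r=9 cylinder, the 19×14 cube at (11, 13) misses the remaining region (no effect) — 1 connected region; (whole slice rotated 45° about Z — lengths, areas and connectivity unchanged). The outline is a single polygon with 8 vertices. Extrusion per mm of travel: 0.25 × 0.24 / (π × 0.875²) = 0.024945. Accumulating E over each segment gives final E = 1.3742.

G0 X-9.00 Y0.00 Z16.32
G1 X-6.36 Y-6.36 E0.1718
G1 X0.00 Y-9.00 E0.3436
G1 X6.36 Y-6.36 E0.5153
G1 X9.00 Y0.00 E0.6871
G1 X6.36 Y6.36 E0.8589
G1 X0.00 Y9.00 E1.0307
G1 X-6.36 Y6.36 E1.2024
G1 X-9.00 Y0.00 E1.3742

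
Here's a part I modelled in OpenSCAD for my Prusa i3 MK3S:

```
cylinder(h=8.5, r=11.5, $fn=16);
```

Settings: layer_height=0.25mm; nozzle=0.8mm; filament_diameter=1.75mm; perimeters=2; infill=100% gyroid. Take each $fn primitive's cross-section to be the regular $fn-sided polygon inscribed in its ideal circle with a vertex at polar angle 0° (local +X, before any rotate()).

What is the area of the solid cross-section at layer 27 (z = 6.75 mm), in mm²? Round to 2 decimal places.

At z = 6.75 mm: the cylinder: section is a regular 16-gon, circumradius r=11.5 (area = (16/2)·11.500²·sin(360°/16) = 404.88 mm²). Overall, the cross-section is a single solid region. Net area = 404.88 mm².

404.88 mm²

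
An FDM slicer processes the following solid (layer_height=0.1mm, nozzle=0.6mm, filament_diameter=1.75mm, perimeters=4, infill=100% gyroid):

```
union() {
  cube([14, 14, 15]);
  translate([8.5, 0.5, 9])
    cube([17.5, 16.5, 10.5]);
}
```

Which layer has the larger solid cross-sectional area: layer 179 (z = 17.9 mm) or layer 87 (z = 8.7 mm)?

layer 179 (z = 17.9 mm)

Layer 179 (z = 17.9): the cube is absent (z outside [0, 15]); the 17.5×16.5 cube at (8.5, 0.5) contributes its full rectangle (area 288.75 mm²); Merging all regions: only the 17.5×16.5 cube at (8.5, 0.5) is present, so the union is just that shape — area = 288.75 mm². So its area = 288.75 mm². Layer 87 (z = 8.7): the cube is present — its section is the full 14×14 rectangle (area 196.00 mm²); the cube at (8.5, 0.5) is absent (z outside [9, 19.5]); Taking the union: only the 14×14 cube is present, so the union is just that shape — area = 196.00 mm². So its area = 196.00 mm². Layer 179 is larger (288.75 vs 196.00 mm²).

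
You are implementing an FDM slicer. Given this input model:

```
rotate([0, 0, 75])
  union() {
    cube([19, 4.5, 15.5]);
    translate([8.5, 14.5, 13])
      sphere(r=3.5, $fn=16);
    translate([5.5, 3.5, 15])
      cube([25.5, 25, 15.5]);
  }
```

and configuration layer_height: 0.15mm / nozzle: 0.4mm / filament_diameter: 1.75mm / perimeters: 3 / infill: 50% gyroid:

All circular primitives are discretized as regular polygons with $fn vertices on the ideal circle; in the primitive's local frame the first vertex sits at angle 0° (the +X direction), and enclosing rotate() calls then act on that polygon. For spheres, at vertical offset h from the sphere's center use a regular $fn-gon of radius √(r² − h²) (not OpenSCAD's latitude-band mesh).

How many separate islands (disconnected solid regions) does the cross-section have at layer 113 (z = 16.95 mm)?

1

At z = 16.95 mm: the cube is absent (z outside [0, 15.5]); the sphere at (8.5, 14.5) is not intersected at this z (|z−center|=3.950 > r=3.5); the cube at (5.5, 3.5) is present — its section is the full 25.5×25 rectangle; Taking the union: only the 25.5×25 cube at (5.5, 3.5) is present, so the union is just that shape — 1 connected region; (rotated 75° about Z; rotation is an isometry so areas/perimeters/island counts are preserved). Overall, the cross-section is a single solid region. Island count = 1.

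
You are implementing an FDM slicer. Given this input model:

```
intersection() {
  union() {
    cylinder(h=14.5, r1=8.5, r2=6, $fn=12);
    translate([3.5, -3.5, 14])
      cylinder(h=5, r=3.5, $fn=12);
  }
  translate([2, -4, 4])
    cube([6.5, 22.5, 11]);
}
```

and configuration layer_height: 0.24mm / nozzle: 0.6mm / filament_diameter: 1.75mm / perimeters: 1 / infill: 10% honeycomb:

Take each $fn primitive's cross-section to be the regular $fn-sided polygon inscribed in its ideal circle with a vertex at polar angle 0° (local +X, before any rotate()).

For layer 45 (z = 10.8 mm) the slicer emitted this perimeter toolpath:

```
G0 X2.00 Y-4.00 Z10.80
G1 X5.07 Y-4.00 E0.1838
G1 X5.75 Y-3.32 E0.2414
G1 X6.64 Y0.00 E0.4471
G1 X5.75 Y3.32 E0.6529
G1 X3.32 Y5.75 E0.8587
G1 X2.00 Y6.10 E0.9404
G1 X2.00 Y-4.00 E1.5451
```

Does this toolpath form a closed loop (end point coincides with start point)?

yes

Start point (G0): (2.00, -4.00). End point (last G1): the path returns to the start — closed.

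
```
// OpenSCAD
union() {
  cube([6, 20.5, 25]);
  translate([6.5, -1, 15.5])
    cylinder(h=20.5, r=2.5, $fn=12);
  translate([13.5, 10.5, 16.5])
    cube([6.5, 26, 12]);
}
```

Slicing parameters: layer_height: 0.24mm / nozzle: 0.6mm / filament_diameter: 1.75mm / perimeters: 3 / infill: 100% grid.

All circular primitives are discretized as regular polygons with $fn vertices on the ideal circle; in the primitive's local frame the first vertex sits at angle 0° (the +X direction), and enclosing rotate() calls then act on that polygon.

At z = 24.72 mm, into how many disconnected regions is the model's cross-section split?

2

At z = 24.72 mm: the cube (footprint 6×20.5) is included at this height; the cylinder at (6.5, -1): section is a regular 12-gon, circumradius r=2.5; the cube at (13.5, 10.5) is present — its section is the full 6.5×26 rectangle; Combining (union): the regions partially overlap (shared area 1.60 mm²), so overlapping operands fuse into one piece — 2 connected regions. The result has 2 disconnected regions.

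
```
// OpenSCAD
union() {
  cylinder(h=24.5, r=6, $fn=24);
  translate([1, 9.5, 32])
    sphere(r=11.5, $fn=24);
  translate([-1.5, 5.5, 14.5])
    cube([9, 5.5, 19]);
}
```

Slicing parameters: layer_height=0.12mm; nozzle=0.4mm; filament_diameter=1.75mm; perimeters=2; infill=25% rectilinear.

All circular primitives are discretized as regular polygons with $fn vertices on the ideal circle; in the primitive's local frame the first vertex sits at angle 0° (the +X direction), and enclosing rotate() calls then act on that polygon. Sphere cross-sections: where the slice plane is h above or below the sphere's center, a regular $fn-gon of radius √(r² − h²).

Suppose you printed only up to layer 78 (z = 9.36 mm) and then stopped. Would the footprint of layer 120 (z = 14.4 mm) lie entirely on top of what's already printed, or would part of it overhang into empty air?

entirely on top

Compare the two slices. At z = 9.36: the cylinder: section is a regular 24-gon, circumradius r=6 (area = (24/2)·6.000²·sin(360°/24) = 111.81 mm²); the sphere at (1, 9.5) is absent (|z−center|=22.640 > r=11.5); the cube at (-1.5, 5.5) does not reach this height (z outside [14.5, 33.5]); Combining (union): only the r=6 cylinder is present, so the union is just that shape — area = 111.81 mm². At z = 14.4: the r=6 cylinder contributes a regular 24-gon of circumradius 6 (area = (24/2)·6.000²·sin(360°/24) = 111.81 mm²); the sphere at (1, 9.5) is absent (|z−center|=17.600 > r=11.5); the cube at (-1.5, 5.5) is not intersected at this z (z outside [14.5, 33.5]); Taking the union: only the r=6 cylinder is present, so the union is just that shape — area = 111.81 mm². Checking containment: the cross-section at z = 14.4 is a subset of the cross-section at z = 9.36.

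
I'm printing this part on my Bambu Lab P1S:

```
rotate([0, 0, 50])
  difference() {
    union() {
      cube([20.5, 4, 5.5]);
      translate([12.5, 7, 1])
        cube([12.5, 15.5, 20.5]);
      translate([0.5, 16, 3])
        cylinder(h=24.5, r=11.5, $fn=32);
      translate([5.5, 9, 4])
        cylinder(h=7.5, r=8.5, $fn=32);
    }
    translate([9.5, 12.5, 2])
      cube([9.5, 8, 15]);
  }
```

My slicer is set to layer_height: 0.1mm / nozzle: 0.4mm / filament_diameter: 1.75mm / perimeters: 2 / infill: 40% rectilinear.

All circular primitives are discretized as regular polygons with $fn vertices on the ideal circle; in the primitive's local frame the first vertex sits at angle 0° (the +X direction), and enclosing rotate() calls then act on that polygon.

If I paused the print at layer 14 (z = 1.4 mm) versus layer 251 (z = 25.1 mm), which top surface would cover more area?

layer 251 (z = 25.1 mm)

Layer 14 (z = 1.4): the 20.5×4 cube contributes its full rectangle (area 82.00 mm²); the cube at (12.5, 7) (footprint 12.5×15.5) is included at this height (area 193.75 mm²); the cylinder at (0.5, 16) is not intersected at this z (z outside [3, 27.5]); the cylinder at (5.5, 9) is not intersected at this z (z outside [4, 11.5]); Merging all regions: the 2 present regions are separate (no shared area or edge), so areas and boundary lengths simply add and each stays a separate island — area = 275.75 mm²; the cube at (9.5, 12.5) does not reach this height (z outside [2, 17]); Taking the first minus the rest: none of the subtracted shapes is present at this height, so the result so far is unchanged — area = 275.75 mm²; (whole slice rotated 50° about Z — lengths, areas and connectivity unchanged). So its area = 275.75 mm². Layer 251 (z = 25.1): the cube is not intersected at this z (z outside [0, 5.5]); the cube at (12.5, 7) is absent (z outside [1, 21.5]); the cylinder at (0.5, 16): section is a regular 32-gon, circumradius r=11.5 (area = (32/2)·11.500²·sin(360°/32) = 412.81 mm²); the cylinder at (5.5, 9) is not intersected at this z (z outside [4, 11.5]); Merging all regions: only the r=11.5 cylinder at (0.5, 16) is present, so the union is just that shape — area = 412.81 mm²; the cube at (9.5, 12.5) does not reach this height (z outside [2, 17]); After the difference (first − rest): none of the subtracted shapes is present at this height, so the result so far is unchanged — area = 412.81 mm²; (rotated 50° about Z; rotation is an isometry so areas/perimeters/island counts are preserved). So its area = 412.81 mm². Layer 251 is larger (412.81 vs 275.75 mm²).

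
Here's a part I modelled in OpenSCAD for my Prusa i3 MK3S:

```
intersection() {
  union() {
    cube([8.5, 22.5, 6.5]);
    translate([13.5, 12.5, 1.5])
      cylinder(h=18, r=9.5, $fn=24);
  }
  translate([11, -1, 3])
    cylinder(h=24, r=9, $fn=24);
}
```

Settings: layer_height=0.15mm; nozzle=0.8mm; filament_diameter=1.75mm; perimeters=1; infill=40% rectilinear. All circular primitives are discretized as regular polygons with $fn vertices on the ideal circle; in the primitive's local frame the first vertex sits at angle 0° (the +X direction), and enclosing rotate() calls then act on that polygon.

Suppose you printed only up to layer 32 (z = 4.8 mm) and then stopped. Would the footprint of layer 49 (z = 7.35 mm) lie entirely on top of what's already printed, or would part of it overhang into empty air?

entirely on top

Compare the two slices. At z = 4.8: the cube (footprint 8.5×22.5) is included at this height (area 191.25 mm²); the cylinder at (13.5, 12.5): section is a regular 24-gon, circumradius r=9.5 (area = (24/2)·9.500²·sin(360°/24) = 280.30 mm²); Combining (union): the regions partially overlap — summed areas 471.55 mm² minus the doubly-counted overlap 50.29 mm² gives 421.26 mm² — area = 421.26 mm²; the r=9 cylinder at (11, -1) gives a regular 24-gon of circumradius 9 (constant along its height) (area = (24/2)·9.000²·sin(360°/24) = 251.57 mm²); Keeping only the common overlap: the r=9 cylinder at (11, -1) partially overlaps the result so far; clipping to the common part keeps 69.49 mm² — area = 69.49 mm². At z = 7.35: the cube does not reach this height (z outside [0, 6.5]); the r=9.5 cylinder at (13.5, 12.5) contributes a regular 24-gon of circumradius 9.5 (area = (24/2)·9.500²·sin(360°/24) = 280.30 mm²); Combining (union): only the r=9.5 cylinder at (13.5, 12.5) is present, so the union is just that shape — area = 280.30 mm²; the cylinder at (11, -1): section is a regular 24-gon, circumradius r=9 (area = (24/2)·9.000²·sin(360°/24) = 251.57 mm²); Keeping only the common overlap: the r=9 cylinder at (11, -1) partially overlaps the result so far; clipping to the common part keeps 39.15 mm² — area = 39.15 mm². Checking containment: the cross-section at z = 7.35 is a subset of the cross-section at z = 4.8.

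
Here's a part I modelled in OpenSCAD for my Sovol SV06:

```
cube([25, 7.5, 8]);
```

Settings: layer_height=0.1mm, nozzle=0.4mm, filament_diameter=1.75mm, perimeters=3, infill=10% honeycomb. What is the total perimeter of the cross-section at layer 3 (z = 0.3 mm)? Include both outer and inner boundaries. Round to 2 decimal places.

65.00 mm

At z = 0.3 mm: the 25×7.5 cube contributes its full rectangle (perimeter 65.00 mm). Overall, the cross-section is a single solid region. Total boundary length (outer) = 65.00 mm.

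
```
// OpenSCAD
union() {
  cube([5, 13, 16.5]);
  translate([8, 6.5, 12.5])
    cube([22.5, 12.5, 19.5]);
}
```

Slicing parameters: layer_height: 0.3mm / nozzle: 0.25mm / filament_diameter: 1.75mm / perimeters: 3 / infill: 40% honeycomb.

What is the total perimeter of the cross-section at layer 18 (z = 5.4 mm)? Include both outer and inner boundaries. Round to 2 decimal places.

36.00 mm

At z = 5.4 mm: the 5×13 cube contributes its full rectangle (perimeter 36.00 mm); the cube at (8, 6.5) is not intersected at this z (z outside [12.5, 32]); Merging all regions: only the 5×13 cube is present, so the union is just that shape — boundary = 36.00 mm. Overall, the cross-section is a single solid region. Total boundary length (outer) = 36.00 mm.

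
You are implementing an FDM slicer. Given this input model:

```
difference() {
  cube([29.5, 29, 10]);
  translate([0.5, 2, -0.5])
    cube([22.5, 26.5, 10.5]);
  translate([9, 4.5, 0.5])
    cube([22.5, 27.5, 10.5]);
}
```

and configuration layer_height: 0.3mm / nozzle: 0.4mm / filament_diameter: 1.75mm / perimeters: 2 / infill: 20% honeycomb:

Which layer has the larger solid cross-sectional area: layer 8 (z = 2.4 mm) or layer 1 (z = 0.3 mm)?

Layer 8 (z = 2.4): the 29.5×29 cube contributes its full rectangle (area 855.50 mm²); the cube at (0.5, 2) is present — its section is the full 22.5×26.5 rectangle (area 596.25 mm²); the 22.5×27.5 cube at (9, 4.5) contributes its full rectangle (area 618.75 mm²); After the difference (first − rest): starting from the 29.5×29 cube (855.50 mm²), the 22.5×26.5 cube at (0.5, 2) lies wholly inside it (removes its full 596.25 mm² and its 98.00 mm outline becomes a hole wall); the 22.5×27.5 cube at (9, 4.5) partially overlaps it — only the 166.25 mm² overlap (of its 618.75 mm²) is removed, clipping the outline — area = 93.00 mm². So its area = 93.00 mm². Layer 1 (z = 0.3): the cube (footprint 29.5×29) is included at this height (area 855.50 mm²); the cube at (0.5, 2) is present — its section is the full 22.5×26.5 rectangle (area 596.25 mm²); the cube at (9, 4.5) is absent (z outside [0.5, 11]); Taking the first minus the rest: starting from the 29.5×29 cube (855.50 mm²), the 22.5×26.5 cube at (0.5, 2) lies wholly inside it (removes its full 596.25 mm² and its 98.00 mm outline becomes a hole wall) — area = 259.25 mm². So its area = 259.25 mm². Layer 1 is larger (259.25 vs 93.00 mm²).

layer 1 (z = 0.3 mm)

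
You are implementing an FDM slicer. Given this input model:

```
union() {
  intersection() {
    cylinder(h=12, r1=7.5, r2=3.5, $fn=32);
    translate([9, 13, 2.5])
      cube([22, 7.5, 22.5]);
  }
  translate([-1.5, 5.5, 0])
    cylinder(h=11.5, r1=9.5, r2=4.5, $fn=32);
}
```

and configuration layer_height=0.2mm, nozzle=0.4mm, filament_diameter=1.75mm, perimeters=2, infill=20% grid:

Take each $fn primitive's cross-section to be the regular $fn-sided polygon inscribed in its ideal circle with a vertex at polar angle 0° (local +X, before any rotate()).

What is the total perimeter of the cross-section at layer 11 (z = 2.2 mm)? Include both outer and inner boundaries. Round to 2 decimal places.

At z = 2.2 mm: the cone (r1=7.5→r2=3.5) has section circumradius 6.767 here — a regular 32-gon (perimeter = 2·32·6.767·sin(180°/32) = 42.45 mm); the cube at (9, 13) does not reach this height (z outside [2.5, 25]); After intersecting: at least one operand is absent at this height, so nothing remains; the cone at (-1.5, 5.5): at t=0.191 of its height the radius interpolates to r₁+(r₂−r₁)t = 8.543, giving a regular 32-gon of that circumradius (perimeter = 2·32·8.543·sin(180°/32) = 53.59 mm); Combining (union): only the cone at (-1.5, 5.5) is present, so the union is just that shape — boundary = 53.59 mm. Overall, the cross-section is a single solid region. Total boundary length (outer) = 53.59 mm.

53.59 mm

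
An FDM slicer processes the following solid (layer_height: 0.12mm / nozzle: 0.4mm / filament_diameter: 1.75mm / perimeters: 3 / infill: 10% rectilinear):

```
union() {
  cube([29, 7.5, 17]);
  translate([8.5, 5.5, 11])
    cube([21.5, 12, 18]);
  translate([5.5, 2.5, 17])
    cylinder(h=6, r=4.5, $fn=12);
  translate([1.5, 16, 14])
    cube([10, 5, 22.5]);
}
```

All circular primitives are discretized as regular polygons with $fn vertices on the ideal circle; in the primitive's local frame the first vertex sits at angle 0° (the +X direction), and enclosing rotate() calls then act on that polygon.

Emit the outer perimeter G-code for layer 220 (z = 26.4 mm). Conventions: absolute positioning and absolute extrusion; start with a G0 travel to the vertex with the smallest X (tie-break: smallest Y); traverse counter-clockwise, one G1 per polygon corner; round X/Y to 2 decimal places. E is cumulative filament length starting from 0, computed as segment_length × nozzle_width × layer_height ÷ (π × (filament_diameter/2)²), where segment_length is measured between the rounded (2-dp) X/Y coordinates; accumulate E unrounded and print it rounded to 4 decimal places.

G0 X1.50 Y16.00 Z26.40
G1 X8.50 Y16.00 E0.1397
G1 X8.50 Y5.50 E0.3492
G1 X30.00 Y5.50 E0.7783
G1 X30.00 Y17.50 E1.0178
G1 X11.50 Y17.50 E1.3869
G1 X11.50 Y21.00 E1.4568
G1 X1.50 Y21.00 E1.6564
G1 X1.50 Y16.00 E1.7561

At z = 26.4 mm: the cube is absent (z outside [0, 17]); the cube at (8.5, 5.5) is present — its section is the full 21.5×12 rectangle; the cylinder at (5.5, 2.5) is not intersected at this z (z outside [17, 23]); the 10×5 cube at (1.5, 16) contributes its full rectangle; Merging all regions: the regions partially overlap (shared area 4.50 mm²), so overlapping operands fuse into one piece — 1 connected region. The outline is a single polygon with 8 vertices. Extrusion per mm of travel: 0.4 × 0.12 / (π × 0.875²) = 0.019956. Accumulating E over each segment gives final E = 1.7561.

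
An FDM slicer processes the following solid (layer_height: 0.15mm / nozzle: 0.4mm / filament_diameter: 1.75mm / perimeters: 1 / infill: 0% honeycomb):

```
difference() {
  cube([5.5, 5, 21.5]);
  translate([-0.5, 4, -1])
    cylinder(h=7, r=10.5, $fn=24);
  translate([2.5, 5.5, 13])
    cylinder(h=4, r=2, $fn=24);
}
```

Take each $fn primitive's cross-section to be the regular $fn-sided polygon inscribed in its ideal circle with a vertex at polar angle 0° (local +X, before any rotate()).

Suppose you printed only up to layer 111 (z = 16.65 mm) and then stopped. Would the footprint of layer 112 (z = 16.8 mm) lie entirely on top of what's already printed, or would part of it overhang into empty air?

Compare the two slices. At z = 16.65: the 5.5×5 cube contributes its full rectangle (area 27.50 mm²); the cylinder at (-0.5, 4) does not reach this height (z outside [-1, 6]); the cylinder at (2.5, 5.5): section is a regular 24-gon, circumradius r=2 (area = (24/2)·2.000²·sin(360°/24) = 12.42 mm²); Subtracting the remaining from the first: starting from the 5.5×5 cube (27.50 mm²), the r=2 cylinder at (2.5, 5.5) partially overlaps it — only the 4.24 mm² overlap (of its 12.42 mm²) is removed, clipping the outline — area = 23.26 mm². At z = 16.8: the 5.5×5 cube contributes its full rectangle (area 27.50 mm²); the cylinder at (-0.5, 4) is absent (z outside [-1, 6]); the r=2 cylinder at (2.5, 5.5) gives a regular 24-gon of circumradius 2 (constant along its height) (area = (24/2)·2.000²·sin(360°/24) = 12.42 mm²); Subtracting the remaining from the first: starting from the 5.5×5 cube (27.50 mm²), the r=2 cylinder at (2.5, 5.5) partially overlaps it — only the 4.24 mm² overlap (of its 12.42 mm²) is removed, clipping the outline — area = 23.26 mm². Checking containment: the cross-section at z = 16.8 is a subset of the cross-section at z = 16.65.

entirely on top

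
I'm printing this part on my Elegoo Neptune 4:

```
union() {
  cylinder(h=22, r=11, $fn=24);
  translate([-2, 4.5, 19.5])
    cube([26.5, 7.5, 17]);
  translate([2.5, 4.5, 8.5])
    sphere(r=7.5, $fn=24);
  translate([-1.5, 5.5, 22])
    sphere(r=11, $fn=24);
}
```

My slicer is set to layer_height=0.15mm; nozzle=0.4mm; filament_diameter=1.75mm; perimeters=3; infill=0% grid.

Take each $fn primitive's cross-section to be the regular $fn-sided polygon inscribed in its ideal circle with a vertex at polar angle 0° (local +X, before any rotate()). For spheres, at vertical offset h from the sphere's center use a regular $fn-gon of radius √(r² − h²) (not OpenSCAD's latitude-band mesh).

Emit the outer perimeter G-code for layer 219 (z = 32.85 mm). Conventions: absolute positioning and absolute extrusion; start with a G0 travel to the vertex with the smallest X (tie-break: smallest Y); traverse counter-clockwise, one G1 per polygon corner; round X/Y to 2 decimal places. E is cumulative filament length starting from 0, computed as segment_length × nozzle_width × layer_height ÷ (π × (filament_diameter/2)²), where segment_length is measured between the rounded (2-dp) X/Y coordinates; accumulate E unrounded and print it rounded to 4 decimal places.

At z = 32.85 mm: the cylinder is absent (z outside [0, 22]); the cube at (-2, 4.5) (footprint 26.5×7.5) is included at this height; the sphere at (2.5, 4.5) does not reach this height (|z−center|=24.350 > r=7.5); the r=11 sphere at (-1.5, 5.5) slices to a regular 24-gon of circumradius 1.810 (√(r²−h²) with h=10.85 from center); Merging all regions: the regions partially overlap (shared area 5.64 mm²), so overlapping operands fuse into one piece — 1 connected region. The outline is a single polygon with 19 vertices. Extrusion per mm of travel: 0.4 × 0.15 / (π × 0.875²) = 0.024945. Accumulating E over each segment gives final E = 1.7513.

G0 X-3.31 Y5.50 Z32.85
G1 X-3.25 Y5.03 E0.0118
G1 X-3.07 Y4.59 E0.0237
G1 X-2.78 Y4.22 E0.0354
G1 X-2.41 Y3.93 E0.0471
G1 X-1.97 Y3.75 E0.0590
G1 X-1.50 Y3.69 E0.0708
G1 X-1.03 Y3.75 E0.0826
G1 X-0.59 Y3.93 E0.0945
G1 X-0.22 Y4.22 E0.1062
G1 X0.00 Y4.50 E0.1151
G1 X24.50 Y4.50 E0.7263
G1 X24.50 Y12.00 E0.9133
G1 X-2.00 Y12.00 E1.5744
G1 X-2.00 Y7.24 E1.6931
G1 X-2.41 Y7.07 E1.7042
G1 X-2.78 Y6.78 E1.7159
G1 X-3.07 Y6.41 E1.7277
G1 X-3.25 Y5.97 E1.7395
G1 X-3.31 Y5.50 E1.7513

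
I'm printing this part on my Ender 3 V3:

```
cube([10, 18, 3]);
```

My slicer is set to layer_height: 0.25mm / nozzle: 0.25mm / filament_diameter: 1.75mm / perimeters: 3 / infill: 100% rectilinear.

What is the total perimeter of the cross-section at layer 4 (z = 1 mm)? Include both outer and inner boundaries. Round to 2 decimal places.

56.00 mm

At z = 1 mm: the cube is present — its section is the full 10×18 rectangle (perimeter 56.00 mm). Overall, the cross-section is a single solid region. Total boundary length (outer) = 56.00 mm.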